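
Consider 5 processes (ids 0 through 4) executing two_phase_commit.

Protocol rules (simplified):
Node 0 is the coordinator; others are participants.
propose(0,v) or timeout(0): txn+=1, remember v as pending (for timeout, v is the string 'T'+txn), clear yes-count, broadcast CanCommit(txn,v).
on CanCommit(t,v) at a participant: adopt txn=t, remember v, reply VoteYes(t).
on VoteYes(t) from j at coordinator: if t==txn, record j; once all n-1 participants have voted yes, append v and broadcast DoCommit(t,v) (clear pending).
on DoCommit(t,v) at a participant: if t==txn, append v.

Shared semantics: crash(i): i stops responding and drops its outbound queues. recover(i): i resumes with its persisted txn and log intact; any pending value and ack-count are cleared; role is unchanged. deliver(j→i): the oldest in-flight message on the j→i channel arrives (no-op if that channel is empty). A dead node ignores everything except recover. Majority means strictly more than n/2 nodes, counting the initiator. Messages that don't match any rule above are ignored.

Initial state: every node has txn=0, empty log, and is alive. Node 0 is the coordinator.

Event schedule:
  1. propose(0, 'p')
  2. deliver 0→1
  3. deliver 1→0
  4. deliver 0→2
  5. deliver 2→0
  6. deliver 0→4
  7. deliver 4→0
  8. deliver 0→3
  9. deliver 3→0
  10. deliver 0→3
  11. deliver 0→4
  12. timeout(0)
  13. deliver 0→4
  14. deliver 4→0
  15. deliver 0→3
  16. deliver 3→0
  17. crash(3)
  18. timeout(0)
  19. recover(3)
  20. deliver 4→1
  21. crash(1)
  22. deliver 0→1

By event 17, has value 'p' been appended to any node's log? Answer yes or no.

[1] propose(0,'p') → N0(coor t1 [-])
[2] deliver 0→1 → N1(part t1 [-])
[3] deliver 1→0 → ∅
[4] deliver 0→2 → N2(part t1 [-])
[5] deliver 2→0 → ∅
[6] deliver 0→4 → N4(part t1 [-])
[7] deliver 4→0 → ∅
[8] deliver 0→3 → N3(part t1 [-])
[9] deliver 3→0 → N0(coor t1 [p])
[10] deliver 0→3 → N3(part t1 [p])
[11] deliver 0→4 → N4(part t1 [p])
[12] timeout(0) → N0(coor t2 [p])
[13] deliver 0→4 → N4(part t2 [p])
[14] deliver 4→0 → ∅
[15] deliver 0→3 → N3(part t2 [p])
[16] deliver 3→0 → ∅
[17] crash(3) → N3(✗part t2 [p])

yes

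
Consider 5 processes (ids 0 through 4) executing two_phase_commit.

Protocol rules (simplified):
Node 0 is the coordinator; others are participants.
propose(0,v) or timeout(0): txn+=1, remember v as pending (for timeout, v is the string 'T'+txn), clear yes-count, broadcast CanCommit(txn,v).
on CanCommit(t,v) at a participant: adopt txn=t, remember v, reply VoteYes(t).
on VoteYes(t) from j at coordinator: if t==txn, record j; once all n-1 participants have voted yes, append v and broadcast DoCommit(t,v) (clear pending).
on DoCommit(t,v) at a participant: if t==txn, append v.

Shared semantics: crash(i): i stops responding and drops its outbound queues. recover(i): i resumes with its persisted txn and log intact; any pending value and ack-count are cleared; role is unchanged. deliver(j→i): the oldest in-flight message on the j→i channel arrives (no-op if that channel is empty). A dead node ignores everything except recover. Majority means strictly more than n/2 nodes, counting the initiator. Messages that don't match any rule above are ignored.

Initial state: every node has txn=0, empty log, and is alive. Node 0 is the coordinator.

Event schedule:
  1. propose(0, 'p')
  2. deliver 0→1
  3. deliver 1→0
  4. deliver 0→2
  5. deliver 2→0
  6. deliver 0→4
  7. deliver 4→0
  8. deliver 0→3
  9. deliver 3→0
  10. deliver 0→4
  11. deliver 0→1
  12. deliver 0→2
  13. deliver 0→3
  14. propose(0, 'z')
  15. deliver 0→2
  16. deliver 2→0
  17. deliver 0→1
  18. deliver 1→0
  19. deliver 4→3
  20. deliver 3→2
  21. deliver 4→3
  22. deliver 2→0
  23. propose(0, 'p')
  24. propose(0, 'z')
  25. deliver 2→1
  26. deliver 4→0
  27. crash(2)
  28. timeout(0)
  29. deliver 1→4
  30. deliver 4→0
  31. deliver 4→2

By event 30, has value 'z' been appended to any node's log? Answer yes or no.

step 1 propose(0,'p'): 0={coor,t=1,log=-}
step 2 deliver 0→1: 1={part,t=1,log=-}
step 3 deliver 1→0: —
step 4 deliver 0→2: 2={part,t=1,log=-}
step 5 deliver 2→0: —
step 6 deliver 0→4: 4={part,t=1,log=-}
step 7 deliver 4→0: —
step 8 deliver 0→3: 3={part,t=1,log=-}
step 9 deliver 3→0: 0={coor,t=1,log=p}
step 10 deliver 0→4: 4={part,t=1,log=p}
step 11 deliver 0→1: 1={part,t=1,log=p}
step 12 deliver 0→2: 2={part,t=1,log=p}
step 13 deliver 0→3: 3={part,t=1,log=p}
step 14 propose(0,'z'): 0={coor,t=2,log=p}
step 15 deliver 0→2: 2={part,t=2,log=p}
step 16 deliver 2→0: —
step 17 deliver 0→1: 1={part,t=2,log=p}
step 18 deliver 1→0: —
step 19 deliver 4→3: —
step 20 deliver 3→2: —
step 21 deliver 4→3: —
step 22 deliver 2→0: —
step 23 propose(0,'p'): 0={coor,t=3,log=p}
step 24 propose(0,'z'): 0={coor,t=4,log=p}
step 25 deliver 2→1: —
step 26 deliver 4→0: —
step 27 crash(2): 2={✗part,t=2,log=p}
step 28 timeout(0): 0={coor,t=5,log=p}
step 29 deliver 1→4: —
step 30 deliver 4→0: —

no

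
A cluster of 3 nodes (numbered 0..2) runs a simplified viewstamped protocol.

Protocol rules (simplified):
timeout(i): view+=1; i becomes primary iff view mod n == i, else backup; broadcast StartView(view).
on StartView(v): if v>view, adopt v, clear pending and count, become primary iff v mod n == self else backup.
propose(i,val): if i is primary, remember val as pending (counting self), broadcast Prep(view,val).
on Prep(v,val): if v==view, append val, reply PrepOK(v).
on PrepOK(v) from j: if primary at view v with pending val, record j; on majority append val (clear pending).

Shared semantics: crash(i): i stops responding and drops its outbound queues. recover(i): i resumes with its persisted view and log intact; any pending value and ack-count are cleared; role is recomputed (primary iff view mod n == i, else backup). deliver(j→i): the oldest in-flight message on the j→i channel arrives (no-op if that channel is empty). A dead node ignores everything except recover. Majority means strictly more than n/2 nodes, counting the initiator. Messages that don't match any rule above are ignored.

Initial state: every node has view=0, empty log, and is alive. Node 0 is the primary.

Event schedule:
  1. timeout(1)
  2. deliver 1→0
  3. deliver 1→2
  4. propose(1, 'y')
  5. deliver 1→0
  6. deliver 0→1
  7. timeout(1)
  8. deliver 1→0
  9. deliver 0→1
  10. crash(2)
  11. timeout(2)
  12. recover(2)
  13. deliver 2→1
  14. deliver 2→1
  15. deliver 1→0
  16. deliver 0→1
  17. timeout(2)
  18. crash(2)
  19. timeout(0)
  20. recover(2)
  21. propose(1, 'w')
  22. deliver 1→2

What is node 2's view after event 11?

step 1 timeout(1): 1={prim,v=1,log=-}
step 2 deliver 1→0: 0={back,v=1,log=-}
step 3 deliver 1→2: 2={back,v=1,log=-}
step 4 propose(1,'y'): —
step 5 deliver 1→0: 0={back,v=1,log=y}
step 6 deliver 0→1: 1={prim,v=1,log=y}
step 7 timeout(1): 1={back,v=2,log=y}
step 8 deliver 1→0: 0={back,v=2,log=y}
step 9 deliver 0→1: —
step 10 crash(2): 2={✗back,v=1,log=-}
step 11 timeout(2): —

1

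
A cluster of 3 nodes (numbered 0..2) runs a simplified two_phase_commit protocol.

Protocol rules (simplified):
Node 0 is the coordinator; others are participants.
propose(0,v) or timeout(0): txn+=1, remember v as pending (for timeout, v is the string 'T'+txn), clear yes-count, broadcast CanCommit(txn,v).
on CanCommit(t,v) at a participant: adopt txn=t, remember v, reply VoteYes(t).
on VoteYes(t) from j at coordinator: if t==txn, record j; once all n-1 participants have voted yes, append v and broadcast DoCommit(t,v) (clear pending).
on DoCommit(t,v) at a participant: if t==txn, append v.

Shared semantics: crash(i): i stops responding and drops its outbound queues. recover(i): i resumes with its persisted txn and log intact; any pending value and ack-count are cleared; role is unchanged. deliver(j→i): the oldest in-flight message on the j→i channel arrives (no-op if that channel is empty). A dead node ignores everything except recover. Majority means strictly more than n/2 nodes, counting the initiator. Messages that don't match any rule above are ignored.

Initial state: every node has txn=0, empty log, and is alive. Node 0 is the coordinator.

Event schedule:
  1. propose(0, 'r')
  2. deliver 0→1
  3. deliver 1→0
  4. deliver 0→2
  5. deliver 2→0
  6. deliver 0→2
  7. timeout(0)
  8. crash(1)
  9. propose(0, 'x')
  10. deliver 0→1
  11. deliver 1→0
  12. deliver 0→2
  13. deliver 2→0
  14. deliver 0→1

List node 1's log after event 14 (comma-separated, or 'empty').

empty

[1] propose(0,'r') → N0(coor t1 [-])
[2] deliver 0→1 → N1(part t1 [-])
[3] deliver 1→0 → ∅
[4] deliver 0→2 → N2(part t1 [-])
[5] deliver 2→0 → N0(coor t1 [r])
[6] deliver 0→2 → N2(part t1 [r])
[7] timeout(0) → N0(coor t2 [r])
[8] crash(1) → N1(✗part t1 [-])
[9] propose(0,'x') → N0(coor t3 [r])
[10] deliver 0→1 → ∅
[11] deliver 1→0 → ∅
[12] deliver 0→2 → N2(part t2 [r])
[13] deliver 2→0 → ∅
[14] deliver 0→1 → ∅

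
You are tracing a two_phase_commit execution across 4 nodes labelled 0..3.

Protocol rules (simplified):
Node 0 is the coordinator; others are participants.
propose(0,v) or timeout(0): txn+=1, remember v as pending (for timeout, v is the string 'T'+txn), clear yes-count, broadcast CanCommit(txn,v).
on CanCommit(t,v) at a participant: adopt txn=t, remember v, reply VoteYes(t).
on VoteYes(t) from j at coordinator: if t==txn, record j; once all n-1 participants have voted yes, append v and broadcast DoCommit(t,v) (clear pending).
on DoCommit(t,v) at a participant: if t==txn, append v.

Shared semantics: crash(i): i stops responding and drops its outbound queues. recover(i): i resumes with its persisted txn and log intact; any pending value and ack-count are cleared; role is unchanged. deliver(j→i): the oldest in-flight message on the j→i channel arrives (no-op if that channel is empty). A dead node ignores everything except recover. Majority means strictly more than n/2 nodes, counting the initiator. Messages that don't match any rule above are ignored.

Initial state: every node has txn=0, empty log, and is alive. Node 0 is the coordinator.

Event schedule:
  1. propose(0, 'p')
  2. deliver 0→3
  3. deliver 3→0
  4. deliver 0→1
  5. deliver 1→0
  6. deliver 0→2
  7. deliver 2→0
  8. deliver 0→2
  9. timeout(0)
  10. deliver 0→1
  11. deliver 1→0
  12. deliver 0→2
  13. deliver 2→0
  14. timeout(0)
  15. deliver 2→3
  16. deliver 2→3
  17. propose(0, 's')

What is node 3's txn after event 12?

after 1 — propose(0,'p'): n0:coor/t1/[-]
after 2 — deliver 0→3: n3:part/t1/[-]
after 3 — deliver 3→0: ·
after 4 — deliver 0→1: n1:part/t1/[-]
after 5 — deliver 1→0: ·
after 6 — deliver 0→2: n2:part/t1/[-]
after 7 — deliver 2→0: n0:coor/t1/[p]
after 8 — deliver 0→2: n2:part/t1/[p]
after 9 — timeout(0): n0:coor/t2/[p]
after 10 — deliver 0→1: n1:part/t1/[p]
after 11 — deliver 1→0: ·
after 12 — deliver 0→2: n2:part/t2/[p]

1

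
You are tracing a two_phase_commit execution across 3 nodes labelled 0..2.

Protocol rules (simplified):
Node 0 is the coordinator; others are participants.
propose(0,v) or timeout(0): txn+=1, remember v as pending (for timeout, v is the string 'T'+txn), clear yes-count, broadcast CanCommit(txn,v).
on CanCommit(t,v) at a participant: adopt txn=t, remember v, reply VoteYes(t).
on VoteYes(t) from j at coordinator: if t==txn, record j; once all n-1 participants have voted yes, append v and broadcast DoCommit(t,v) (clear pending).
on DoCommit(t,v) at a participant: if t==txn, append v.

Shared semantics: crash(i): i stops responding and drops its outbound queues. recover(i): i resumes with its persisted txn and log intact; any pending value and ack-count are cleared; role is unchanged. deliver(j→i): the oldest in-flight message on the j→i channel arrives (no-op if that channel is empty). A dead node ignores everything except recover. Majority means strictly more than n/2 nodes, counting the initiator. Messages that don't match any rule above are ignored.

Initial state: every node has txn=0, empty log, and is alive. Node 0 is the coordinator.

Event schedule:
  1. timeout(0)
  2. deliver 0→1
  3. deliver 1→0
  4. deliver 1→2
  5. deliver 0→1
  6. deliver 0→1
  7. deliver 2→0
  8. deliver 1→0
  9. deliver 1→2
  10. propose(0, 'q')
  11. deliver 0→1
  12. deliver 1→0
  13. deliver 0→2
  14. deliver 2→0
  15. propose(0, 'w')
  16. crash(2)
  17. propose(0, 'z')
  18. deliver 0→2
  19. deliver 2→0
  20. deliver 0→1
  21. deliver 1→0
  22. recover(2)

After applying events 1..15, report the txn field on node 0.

3

[1] timeout(0) → N0(coor t1 [-])
[2] deliver 0→1 → N1(part t1 [-])
[3] deliver 1→0 → ∅
[4] deliver 1→2 → ∅
[5] deliver 0→1 → ∅
[6] deliver 0→1 → ∅
[7] deliver 2→0 → ∅
[8] deliver 1→0 → ∅
[9] deliver 1→2 → ∅
[10] propose(0,'q') → N0(coor t2 [-])
[11] deliver 0→1 → N1(part t2 [-])
[12] deliver 1→0 → ∅
[13] deliver 0→2 → N2(part t1 [-])
[14] deliver 2→0 → ∅
[15] propose(0,'w') → N0(coor t3 [-])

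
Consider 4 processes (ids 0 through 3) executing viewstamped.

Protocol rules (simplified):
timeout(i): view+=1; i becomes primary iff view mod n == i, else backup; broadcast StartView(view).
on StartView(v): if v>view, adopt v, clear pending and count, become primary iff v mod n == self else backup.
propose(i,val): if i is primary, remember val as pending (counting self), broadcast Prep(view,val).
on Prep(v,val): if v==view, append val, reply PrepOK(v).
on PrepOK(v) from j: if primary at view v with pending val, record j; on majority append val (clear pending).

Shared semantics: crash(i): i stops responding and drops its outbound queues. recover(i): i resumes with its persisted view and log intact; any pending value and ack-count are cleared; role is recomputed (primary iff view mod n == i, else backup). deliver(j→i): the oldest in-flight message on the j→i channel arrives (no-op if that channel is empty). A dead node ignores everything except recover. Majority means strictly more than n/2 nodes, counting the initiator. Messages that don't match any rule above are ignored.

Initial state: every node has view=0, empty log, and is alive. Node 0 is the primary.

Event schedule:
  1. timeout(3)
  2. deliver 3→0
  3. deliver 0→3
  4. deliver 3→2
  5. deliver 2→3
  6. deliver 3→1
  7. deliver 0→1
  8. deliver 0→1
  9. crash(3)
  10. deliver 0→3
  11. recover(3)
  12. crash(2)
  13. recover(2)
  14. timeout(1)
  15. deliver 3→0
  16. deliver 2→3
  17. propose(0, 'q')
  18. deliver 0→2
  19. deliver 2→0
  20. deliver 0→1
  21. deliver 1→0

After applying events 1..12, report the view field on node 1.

after 1 — timeout(3): n3:back/v1/[-]
after 2 — deliver 3→0: n0:back/v1/[-]
after 3 — deliver 0→3: ·
after 4 — deliver 3→2: n2:back/v1/[-]
after 5 — deliver 2→3: ·
after 6 — deliver 3→1: n1:prim/v1/[-]
after 7 — deliver 0→1: ·
after 8 — deliver 0→1: ·
after 9 — crash(3): n3:✗back/v1/[-]
after 10 — deliver 0→3: ·
after 11 — recover(3): n3:back/v1/[-]
after 12 — crash(2): n2:✗back/v1/[-]

1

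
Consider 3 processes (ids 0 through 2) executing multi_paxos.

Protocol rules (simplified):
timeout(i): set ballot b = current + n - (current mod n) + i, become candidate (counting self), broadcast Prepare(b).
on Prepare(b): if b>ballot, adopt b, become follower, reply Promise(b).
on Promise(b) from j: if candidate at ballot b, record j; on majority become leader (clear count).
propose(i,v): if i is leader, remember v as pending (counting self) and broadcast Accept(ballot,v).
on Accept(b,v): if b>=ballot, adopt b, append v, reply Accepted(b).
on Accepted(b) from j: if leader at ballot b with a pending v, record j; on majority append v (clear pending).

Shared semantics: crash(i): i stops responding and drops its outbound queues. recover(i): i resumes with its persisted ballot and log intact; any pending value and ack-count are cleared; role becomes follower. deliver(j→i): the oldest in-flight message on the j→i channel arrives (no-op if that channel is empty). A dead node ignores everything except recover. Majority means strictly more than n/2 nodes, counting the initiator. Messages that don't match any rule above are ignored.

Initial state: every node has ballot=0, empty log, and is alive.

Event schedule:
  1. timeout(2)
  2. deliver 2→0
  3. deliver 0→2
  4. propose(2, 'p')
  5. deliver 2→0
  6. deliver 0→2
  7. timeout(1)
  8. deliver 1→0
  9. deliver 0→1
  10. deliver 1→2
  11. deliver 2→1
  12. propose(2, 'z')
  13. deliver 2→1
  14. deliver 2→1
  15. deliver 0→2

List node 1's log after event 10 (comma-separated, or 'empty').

e1 timeout(2): 2[cand,b=5,-]
e2 deliver 2→0: 0[foll,b=5,-]
e3 deliver 0→2: 2[lead,b=5,-]
e4 propose(2,'p'): ·
e5 deliver 2→0: 0[foll,b=5,p]
e6 deliver 0→2: 2[lead,b=5,p]
e7 timeout(1): 1[cand,b=4,-]
e8 deliver 1→0: ·
e9 deliver 0→1: ·
e10 deliver 1→2: ·

empty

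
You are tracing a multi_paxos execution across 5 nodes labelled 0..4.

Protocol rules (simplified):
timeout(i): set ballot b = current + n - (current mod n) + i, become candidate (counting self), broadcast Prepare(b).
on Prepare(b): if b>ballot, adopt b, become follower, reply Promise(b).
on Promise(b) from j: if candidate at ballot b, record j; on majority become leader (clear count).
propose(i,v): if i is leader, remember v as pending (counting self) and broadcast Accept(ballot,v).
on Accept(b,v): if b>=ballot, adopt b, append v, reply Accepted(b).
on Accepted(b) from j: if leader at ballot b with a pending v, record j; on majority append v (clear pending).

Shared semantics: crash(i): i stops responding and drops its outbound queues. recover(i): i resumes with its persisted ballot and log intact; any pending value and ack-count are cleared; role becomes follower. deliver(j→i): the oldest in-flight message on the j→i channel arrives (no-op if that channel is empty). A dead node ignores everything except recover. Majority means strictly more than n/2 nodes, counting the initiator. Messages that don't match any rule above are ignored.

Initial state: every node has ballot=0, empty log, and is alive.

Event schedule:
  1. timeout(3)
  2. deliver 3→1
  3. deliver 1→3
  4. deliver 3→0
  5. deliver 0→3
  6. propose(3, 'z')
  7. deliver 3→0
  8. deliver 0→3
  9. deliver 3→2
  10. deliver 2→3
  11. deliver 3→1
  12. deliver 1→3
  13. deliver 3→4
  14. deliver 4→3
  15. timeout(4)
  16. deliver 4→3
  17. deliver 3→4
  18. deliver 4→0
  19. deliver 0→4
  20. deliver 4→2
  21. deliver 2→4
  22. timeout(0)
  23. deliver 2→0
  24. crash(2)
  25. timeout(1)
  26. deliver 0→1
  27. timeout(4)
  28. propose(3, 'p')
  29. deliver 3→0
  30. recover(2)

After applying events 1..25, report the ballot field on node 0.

1. timeout(3):  <3:cand b8 ->
2. deliver 3→1:  <1:foll b8 ->
3. deliver 1→3:  nop
4. deliver 3→0:  <0:foll b8 ->
5. deliver 0→3:  <3:lead b8 ->
6. propose(3,'z'):  nop
7. deliver 3→0:  <0:foll b8 z>
8. deliver 0→3:  nop
9. deliver 3→2:  <2:foll b8 ->
10. deliver 2→3:  nop
11. deliver 3→1:  <1:foll b8 z>
12. deliver 1→3:  <3:lead b8 z>
13. deliver 3→4:  <4:foll b8 ->
14. deliver 4→3:  nop
15. timeout(4):  <4:cand b14 ->
16. deliver 4→3:  <3:foll b14 z>
17. deliver 3→4:  nop
18. deliver 4→0:  <0:foll b14 z>
19. deliver 0→4:  nop
20. deliver 4→2:  <2:foll b14 ->
21. deliver 2→4:  <4:lead b14 ->
22. timeout(0):  <0:cand b15 z>
23. deliver 2→0:  nop
24. crash(2):  <2:✗foll b14 ->
25. timeout(1):  <1:cand b11 z>

15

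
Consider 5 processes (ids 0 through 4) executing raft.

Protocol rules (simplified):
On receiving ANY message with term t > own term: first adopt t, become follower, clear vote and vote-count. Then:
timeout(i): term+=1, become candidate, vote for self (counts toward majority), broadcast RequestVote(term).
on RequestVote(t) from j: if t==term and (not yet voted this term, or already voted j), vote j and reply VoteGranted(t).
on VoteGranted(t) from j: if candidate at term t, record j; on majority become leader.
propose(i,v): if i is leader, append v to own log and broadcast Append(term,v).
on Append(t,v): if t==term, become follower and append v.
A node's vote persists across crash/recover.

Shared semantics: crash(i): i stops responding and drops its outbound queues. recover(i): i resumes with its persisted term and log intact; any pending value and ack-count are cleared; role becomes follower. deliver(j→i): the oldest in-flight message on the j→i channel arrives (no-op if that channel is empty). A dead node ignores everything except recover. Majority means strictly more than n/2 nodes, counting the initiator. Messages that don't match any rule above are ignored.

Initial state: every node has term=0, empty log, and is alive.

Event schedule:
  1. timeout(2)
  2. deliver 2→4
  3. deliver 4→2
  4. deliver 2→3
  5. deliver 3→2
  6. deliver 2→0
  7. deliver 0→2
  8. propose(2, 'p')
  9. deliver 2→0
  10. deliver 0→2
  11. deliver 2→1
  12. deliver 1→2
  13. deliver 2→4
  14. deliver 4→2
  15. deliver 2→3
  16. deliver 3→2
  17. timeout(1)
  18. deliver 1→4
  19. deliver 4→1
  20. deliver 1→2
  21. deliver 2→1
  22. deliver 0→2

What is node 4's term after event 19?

2

after 1 — timeout(2): n2:cand/t1/[-]
after 2 — deliver 2→4: n4:foll/t1/[-]
after 3 — deliver 4→2: ·
after 4 — deliver 2→3: n3:foll/t1/[-]
after 5 — deliver 3→2: n2:lead/t1/[-]
after 6 — deliver 2→0: n0:foll/t1/[-]
after 7 — deliver 0→2: ·
after 8 — propose(2,'p'): n2:lead/t1/[p]
after 9 — deliver 2→0: n0:foll/t1/[p]
after 10 — deliver 0→2: ·
after 11 — deliver 2→1: n1:foll/t1/[-]
after 12 — deliver 1→2: ·
after 13 — deliver 2→4: n4:foll/t1/[p]
after 14 — deliver 4→2: ·
after 15 — deliver 2→3: n3:foll/t1/[p]
after 16 — deliver 3→2: ·
after 17 — timeout(1): n1:cand/t2/[-]
after 18 — deliver 1→4: n4:foll/t2/[p]
after 19 — deliver 4→1: ·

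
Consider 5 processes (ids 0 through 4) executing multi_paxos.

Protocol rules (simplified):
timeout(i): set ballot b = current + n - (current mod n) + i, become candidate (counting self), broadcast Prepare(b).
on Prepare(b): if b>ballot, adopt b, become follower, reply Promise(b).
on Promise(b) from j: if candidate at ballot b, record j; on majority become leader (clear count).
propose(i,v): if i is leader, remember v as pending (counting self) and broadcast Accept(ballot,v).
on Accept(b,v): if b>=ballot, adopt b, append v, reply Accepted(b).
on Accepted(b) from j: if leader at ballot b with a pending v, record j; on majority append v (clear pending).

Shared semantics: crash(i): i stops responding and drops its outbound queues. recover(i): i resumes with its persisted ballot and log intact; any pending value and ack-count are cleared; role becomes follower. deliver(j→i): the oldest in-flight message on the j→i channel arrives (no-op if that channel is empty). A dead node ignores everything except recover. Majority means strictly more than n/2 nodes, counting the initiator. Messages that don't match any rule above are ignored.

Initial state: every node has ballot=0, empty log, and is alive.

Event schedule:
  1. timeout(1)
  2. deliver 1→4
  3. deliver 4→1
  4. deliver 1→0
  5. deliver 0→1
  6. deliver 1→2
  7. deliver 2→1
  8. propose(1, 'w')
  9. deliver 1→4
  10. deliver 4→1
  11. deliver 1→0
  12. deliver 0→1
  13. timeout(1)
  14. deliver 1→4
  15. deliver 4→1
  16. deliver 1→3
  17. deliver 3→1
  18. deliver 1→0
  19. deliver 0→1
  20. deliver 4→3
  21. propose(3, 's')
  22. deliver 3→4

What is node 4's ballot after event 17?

step 1 timeout(1): 1={cand,b=6,log=-}
step 2 deliver 1→4: 4={foll,b=6,log=-}
step 3 deliver 4→1: —
step 4 deliver 1→0: 0={foll,b=6,log=-}
step 5 deliver 0→1: 1={lead,b=6,log=-}
step 6 deliver 1→2: 2={foll,b=6,log=-}
step 7 deliver 2→1: —
step 8 propose(1,'w'): —
step 9 deliver 1→4: 4={foll,b=6,log=w}
step 10 deliver 4→1: —
step 11 deliver 1→0: 0={foll,b=6,log=w}
step 12 deliver 0→1: 1={lead,b=6,log=w}
step 13 timeout(1): 1={cand,b=11,log=w}
step 14 deliver 1→4: 4={foll,b=11,log=w}
step 15 deliver 4→1: —
step 16 deliver 1→3: 3={foll,b=6,log=-}
step 17 deliver 3→1: —

11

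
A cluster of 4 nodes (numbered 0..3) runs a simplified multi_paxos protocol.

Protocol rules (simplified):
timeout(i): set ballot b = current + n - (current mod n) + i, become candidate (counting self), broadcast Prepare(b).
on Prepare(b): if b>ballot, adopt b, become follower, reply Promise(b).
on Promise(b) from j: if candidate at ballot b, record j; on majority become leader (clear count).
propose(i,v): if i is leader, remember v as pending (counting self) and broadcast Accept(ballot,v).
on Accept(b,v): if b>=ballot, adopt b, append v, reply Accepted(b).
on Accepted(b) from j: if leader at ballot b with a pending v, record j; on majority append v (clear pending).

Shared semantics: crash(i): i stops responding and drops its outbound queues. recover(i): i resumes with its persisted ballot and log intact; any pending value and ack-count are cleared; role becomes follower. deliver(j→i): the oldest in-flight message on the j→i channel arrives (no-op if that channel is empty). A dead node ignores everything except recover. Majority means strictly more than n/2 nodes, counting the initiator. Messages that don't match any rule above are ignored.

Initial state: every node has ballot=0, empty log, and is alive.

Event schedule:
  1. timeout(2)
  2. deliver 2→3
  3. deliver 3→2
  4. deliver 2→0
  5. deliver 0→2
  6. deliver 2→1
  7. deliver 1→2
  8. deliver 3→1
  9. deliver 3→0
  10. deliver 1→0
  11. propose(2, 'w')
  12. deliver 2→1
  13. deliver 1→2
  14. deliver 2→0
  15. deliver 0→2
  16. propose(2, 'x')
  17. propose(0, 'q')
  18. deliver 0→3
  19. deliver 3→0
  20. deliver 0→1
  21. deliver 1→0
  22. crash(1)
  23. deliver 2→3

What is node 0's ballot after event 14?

1. timeout(2):  <2:cand b6 ->
2. deliver 2→3:  <3:foll b6 ->
3. deliver 3→2:  nop
4. deliver 2→0:  <0:foll b6 ->
5. deliver 0→2:  <2:lead b6 ->
6. deliver 2→1:  <1:foll b6 ->
7. deliver 1→2:  nop
8. deliver 3→1:  nop
9. deliver 3→0:  nop
10. deliver 1→0:  nop
11. propose(2,'w'):  nop
12. deliver 2→1:  <1:foll b6 w>
13. deliver 1→2:  nop
14. deliver 2→0:  <0:foll b6 w>

6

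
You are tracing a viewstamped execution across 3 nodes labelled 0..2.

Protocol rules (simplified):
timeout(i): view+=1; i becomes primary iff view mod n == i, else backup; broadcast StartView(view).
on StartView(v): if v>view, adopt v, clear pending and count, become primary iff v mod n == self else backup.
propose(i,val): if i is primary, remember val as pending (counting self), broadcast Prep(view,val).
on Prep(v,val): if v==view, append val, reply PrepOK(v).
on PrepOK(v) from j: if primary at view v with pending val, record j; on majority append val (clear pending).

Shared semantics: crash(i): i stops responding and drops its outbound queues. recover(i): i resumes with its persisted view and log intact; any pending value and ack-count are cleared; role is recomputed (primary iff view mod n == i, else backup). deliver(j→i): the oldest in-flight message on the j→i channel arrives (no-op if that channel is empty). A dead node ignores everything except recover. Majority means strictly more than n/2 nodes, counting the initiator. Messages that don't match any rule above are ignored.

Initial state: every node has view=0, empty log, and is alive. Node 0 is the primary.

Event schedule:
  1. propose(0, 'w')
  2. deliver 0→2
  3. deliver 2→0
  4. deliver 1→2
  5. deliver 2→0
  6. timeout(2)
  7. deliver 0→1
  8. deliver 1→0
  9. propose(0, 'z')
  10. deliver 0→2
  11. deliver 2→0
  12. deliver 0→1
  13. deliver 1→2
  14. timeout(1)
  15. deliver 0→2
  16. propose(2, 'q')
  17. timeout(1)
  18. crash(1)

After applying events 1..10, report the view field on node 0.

e1 propose(0,'w'): ·
e2 deliver 0→2: 2[back,v=0,w]
e3 deliver 2→0: 0[prim,v=0,w]
e4 deliver 1→2: ·
e5 deliver 2→0: ·
e6 timeout(2): 2[back,v=1,w]
e7 deliver 0→1: 1[back,v=0,w]
e8 deliver 1→0: ·
e9 propose(0,'z'): ·
e10 deliver 0→2: ·

0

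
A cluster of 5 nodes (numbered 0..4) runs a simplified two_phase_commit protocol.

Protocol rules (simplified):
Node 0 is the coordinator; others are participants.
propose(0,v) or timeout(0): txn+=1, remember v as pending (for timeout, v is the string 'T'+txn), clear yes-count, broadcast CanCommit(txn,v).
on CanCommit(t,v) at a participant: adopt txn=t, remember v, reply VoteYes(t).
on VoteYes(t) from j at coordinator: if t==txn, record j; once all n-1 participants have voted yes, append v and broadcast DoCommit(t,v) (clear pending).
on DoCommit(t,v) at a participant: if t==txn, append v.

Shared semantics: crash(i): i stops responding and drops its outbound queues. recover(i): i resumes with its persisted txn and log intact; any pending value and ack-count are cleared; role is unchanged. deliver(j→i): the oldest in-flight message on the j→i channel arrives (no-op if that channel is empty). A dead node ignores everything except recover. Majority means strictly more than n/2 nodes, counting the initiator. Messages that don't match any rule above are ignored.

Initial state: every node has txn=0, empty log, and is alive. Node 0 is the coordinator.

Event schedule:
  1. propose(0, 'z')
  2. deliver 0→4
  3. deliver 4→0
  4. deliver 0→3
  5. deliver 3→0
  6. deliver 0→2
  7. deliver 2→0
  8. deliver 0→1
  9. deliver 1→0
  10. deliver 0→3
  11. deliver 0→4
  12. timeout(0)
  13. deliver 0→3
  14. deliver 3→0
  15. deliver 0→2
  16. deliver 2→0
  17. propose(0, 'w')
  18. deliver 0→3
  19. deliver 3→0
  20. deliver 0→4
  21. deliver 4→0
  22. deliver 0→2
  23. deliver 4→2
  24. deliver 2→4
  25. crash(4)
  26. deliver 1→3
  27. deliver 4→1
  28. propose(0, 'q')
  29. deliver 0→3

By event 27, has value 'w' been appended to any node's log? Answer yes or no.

no

step 1 propose(0,'z'): 0={coor,t=1,log=-}
step 2 deliver 0→4: 4={part,t=1,log=-}
step 3 deliver 4→0: —
step 4 deliver 0→3: 3={part,t=1,log=-}
step 5 deliver 3→0: —
step 6 deliver 0→2: 2={part,t=1,log=-}
step 7 deliver 2→0: —
step 8 deliver 0→1: 1={part,t=1,log=-}
step 9 deliver 1→0: 0={coor,t=1,log=z}
step 10 deliver 0→3: 3={part,t=1,log=z}
step 11 deliver 0→4: 4={part,t=1,log=z}
step 12 timeout(0): 0={coor,t=2,log=z}
step 13 deliver 0→3: 3={part,t=2,log=z}
step 14 deliver 3→0: —
step 15 deliver 0→2: 2={part,t=1,log=z}
step 16 deliver 2→0: —
step 17 propose(0,'w'): 0={coor,t=3,log=z}
step 18 deliver 0→3: 3={part,t=3,log=z}
step 19 deliver 3→0: —
step 20 deliver 0→4: 4={part,t=2,log=z}
step 21 deliver 4→0: —
step 22 deliver 0→2: 2={part,t=2,log=z}
step 23 deliver 4→2: —
step 24 deliver 2→4: —
step 25 crash(4): 4={✗part,t=2,log=z}
step 26 deliver 1→3: —
step 27 deliver 4→1: —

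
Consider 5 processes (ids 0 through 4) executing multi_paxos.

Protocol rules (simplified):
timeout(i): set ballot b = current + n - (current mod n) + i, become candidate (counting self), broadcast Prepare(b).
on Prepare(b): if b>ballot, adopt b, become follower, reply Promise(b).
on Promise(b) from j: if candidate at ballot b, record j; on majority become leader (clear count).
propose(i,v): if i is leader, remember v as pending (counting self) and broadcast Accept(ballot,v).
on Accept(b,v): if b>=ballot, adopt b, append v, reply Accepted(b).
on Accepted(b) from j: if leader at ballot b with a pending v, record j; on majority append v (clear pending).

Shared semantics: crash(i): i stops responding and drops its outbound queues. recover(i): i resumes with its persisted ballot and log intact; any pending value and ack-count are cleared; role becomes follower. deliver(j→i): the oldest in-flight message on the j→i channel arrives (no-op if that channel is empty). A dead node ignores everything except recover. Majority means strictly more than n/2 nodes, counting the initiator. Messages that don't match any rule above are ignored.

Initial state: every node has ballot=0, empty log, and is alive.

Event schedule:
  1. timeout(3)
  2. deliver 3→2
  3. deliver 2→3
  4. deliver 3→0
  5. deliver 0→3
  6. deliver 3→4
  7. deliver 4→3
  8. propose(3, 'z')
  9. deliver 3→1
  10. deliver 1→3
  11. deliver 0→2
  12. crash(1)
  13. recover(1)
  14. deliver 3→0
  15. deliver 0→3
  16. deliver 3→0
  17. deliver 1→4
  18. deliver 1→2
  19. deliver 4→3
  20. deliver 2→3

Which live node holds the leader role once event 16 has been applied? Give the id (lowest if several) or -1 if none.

3

after 1 — timeout(3): n3:cand/b8/[-]
after 2 — deliver 3→2: n2:foll/b8/[-]
after 3 — deliver 2→3: ·
after 4 — deliver 3→0: n0:foll/b8/[-]
after 5 — deliver 0→3: n3:lead/b8/[-]
after 6 — deliver 3→4: n4:foll/b8/[-]
after 7 — deliver 4→3: ·
after 8 — propose(3,'z'): ·
after 9 — deliver 3→1: n1:foll/b8/[-]
after 10 — deliver 1→3: ·
after 11 — deliver 0→2: ·
after 12 — crash(1): n1:✗foll/b8/[-]
after 13 — recover(1): n1:foll/b8/[-]
after 14 — deliver 3→0: n0:foll/b8/[z]
after 15 — deliver 0→3: ·
after 16 — deliver 3→0: ·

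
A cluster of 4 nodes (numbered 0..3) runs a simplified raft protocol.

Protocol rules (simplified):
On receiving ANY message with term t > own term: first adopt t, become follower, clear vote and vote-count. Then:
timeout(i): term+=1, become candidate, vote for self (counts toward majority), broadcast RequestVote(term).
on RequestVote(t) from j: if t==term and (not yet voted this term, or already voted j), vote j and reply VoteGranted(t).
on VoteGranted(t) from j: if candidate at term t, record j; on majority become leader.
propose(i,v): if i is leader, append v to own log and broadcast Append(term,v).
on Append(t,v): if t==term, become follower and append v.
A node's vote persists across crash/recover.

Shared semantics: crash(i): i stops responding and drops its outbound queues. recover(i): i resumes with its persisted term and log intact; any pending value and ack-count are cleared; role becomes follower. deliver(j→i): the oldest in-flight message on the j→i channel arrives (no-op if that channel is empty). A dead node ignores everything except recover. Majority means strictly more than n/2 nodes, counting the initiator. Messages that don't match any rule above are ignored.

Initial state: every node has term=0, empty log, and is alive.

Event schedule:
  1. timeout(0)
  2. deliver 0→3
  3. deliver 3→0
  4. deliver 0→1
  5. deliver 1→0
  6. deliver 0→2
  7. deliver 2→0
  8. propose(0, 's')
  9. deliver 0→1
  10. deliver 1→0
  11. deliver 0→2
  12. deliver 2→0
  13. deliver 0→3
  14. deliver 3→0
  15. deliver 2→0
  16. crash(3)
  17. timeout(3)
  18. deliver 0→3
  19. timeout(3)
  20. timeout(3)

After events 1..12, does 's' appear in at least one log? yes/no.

yes

after 1 — timeout(0): n0:cand/t1/[-]
after 2 — deliver 0→3: n3:foll/t1/[-]
after 3 — deliver 3→0: ·
after 4 — deliver 0→1: n1:foll/t1/[-]
after 5 — deliver 1→0: n0:lead/t1/[-]
after 6 — deliver 0→2: n2:foll/t1/[-]
after 7 — deliver 2→0: ·
after 8 — propose(0,'s'): n0:lead/t1/[s]
after 9 — deliver 0→1: n1:foll/t1/[s]
after 10 — deliver 1→0: ·
after 11 — deliver 0→2: n2:foll/t1/[s]
after 12 — deliver 2→0: ·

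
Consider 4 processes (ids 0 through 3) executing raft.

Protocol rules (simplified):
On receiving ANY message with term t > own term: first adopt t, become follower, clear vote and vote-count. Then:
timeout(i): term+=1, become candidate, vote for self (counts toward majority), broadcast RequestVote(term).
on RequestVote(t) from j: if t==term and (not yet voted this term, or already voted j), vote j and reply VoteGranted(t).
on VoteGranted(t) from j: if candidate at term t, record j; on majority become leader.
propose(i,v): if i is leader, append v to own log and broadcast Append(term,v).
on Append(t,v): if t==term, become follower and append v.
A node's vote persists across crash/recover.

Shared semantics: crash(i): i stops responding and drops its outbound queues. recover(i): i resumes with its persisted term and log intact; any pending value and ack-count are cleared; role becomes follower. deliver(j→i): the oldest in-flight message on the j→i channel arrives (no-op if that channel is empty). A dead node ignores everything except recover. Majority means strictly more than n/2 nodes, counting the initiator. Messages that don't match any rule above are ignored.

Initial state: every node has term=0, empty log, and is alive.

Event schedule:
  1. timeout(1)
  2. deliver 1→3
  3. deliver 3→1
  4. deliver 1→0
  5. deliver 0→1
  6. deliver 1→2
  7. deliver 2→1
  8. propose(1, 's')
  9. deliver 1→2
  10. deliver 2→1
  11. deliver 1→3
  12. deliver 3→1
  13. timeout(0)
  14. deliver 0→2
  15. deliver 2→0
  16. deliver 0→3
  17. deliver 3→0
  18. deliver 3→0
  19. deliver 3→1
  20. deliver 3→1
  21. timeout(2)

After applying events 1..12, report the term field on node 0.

1

e1 timeout(1): 1[cand,t=1,-]
e2 deliver 1→3: 3[foll,t=1,-]
e3 deliver 3→1: ·
e4 deliver 1→0: 0[foll,t=1,-]
e5 deliver 0→1: 1[lead,t=1,-]
e6 deliver 1→2: 2[foll,t=1,-]
e7 deliver 2→1: ·
e8 propose(1,'s'): 1[lead,t=1,s]
e9 deliver 1→2: 2[foll,t=1,s]
e10 deliver 2→1: ·
e11 deliver 1→3: 3[foll,t=1,s]
e12 deliver 3→1: ·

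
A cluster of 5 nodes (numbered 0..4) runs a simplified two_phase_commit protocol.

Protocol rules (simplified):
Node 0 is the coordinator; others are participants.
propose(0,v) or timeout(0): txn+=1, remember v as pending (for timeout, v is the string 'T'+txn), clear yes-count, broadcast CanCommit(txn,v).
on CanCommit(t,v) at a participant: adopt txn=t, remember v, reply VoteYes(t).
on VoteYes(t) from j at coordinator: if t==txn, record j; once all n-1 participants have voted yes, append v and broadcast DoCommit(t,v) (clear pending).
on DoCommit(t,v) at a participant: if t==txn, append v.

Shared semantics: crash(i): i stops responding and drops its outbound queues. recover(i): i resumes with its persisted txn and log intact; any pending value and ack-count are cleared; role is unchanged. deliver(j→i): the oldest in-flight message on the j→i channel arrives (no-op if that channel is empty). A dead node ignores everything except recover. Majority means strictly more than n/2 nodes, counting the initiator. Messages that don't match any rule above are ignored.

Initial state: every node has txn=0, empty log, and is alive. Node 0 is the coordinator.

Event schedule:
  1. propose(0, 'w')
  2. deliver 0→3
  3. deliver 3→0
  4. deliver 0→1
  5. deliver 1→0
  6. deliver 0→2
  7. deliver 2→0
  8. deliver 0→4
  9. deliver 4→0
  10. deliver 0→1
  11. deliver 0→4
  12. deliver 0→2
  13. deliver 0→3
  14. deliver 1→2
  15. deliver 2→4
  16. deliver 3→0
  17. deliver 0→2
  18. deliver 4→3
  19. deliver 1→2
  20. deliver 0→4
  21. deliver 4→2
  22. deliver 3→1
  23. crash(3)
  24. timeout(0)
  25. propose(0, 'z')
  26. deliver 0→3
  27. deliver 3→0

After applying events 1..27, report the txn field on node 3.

1

step 1 propose(0,'w'): 0={coor,t=1,log=-}
step 2 deliver 0→3: 3={part,t=1,log=-}
step 3 deliver 3→0: —
step 4 deliver 0→1: 1={part,t=1,log=-}
step 5 deliver 1→0: —
step 6 deliver 0→2: 2={part,t=1,log=-}
step 7 deliver 2→0: —
step 8 deliver 0→4: 4={part,t=1,log=-}
step 9 deliver 4→0: 0={coor,t=1,log=w}
step 10 deliver 0→1: 1={part,t=1,log=w}
step 11 deliver 0→4: 4={part,t=1,log=w}
step 12 deliver 0→2: 2={part,t=1,log=w}
step 13 deliver 0→3: 3={part,t=1,log=w}
step 14 deliver 1→2: —
step 15 deliver 2→4: —
step 16 deliver 3→0: —
step 17 deliver 0→2: —
step 18 deliver 4→3: —
step 19 deliver 1→2: —
step 20 deliver 0→4: —
step 21 deliver 4→2: —
step 22 deliver 3→1: —
step 23 crash(3): 3={✗part,t=1,log=w}
step 24 timeout(0): 0={coor,t=2,log=w}
step 25 propose(0,'z'): 0={coor,t=3,log=w}
step 26 deliver 0→3: —
step 27 deliver 3→0: —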